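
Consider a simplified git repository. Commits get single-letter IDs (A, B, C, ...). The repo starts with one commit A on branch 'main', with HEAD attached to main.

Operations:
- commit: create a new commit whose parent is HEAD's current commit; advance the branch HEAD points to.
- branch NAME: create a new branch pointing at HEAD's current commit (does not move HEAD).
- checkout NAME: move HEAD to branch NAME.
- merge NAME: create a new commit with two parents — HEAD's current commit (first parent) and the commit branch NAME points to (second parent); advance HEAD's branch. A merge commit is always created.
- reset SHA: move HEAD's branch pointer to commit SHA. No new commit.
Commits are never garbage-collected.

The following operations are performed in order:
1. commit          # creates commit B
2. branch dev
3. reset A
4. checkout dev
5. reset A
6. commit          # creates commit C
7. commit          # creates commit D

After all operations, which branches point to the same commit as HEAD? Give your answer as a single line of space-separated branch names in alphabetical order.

After op 1 (commit): HEAD=main@B [main=B]
After op 2 (branch): HEAD=main@B [dev=B main=B]
After op 3 (reset): HEAD=main@A [dev=B main=A]
After op 4 (checkout): HEAD=dev@B [dev=B main=A]
After op 5 (reset): HEAD=dev@A [dev=A main=A]
After op 6 (commit): HEAD=dev@C [dev=C main=A]
After op 7 (commit): HEAD=dev@D [dev=D main=A]

Answer: dev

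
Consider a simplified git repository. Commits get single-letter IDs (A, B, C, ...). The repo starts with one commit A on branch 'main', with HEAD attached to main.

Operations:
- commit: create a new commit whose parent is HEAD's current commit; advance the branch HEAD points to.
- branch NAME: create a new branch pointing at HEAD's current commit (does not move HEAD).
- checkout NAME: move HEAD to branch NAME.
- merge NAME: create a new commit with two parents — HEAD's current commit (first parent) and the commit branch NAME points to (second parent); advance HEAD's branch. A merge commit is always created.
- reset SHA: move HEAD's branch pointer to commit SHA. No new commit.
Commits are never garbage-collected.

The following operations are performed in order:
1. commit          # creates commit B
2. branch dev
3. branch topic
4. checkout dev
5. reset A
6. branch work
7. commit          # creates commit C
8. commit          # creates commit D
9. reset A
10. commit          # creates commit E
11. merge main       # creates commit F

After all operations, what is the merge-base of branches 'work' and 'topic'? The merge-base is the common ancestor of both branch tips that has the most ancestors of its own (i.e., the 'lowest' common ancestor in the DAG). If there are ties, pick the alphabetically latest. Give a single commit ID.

Answer: A

Derivation:
After op 1 (commit): HEAD=main@B [main=B]
After op 2 (branch): HEAD=main@B [dev=B main=B]
After op 3 (branch): HEAD=main@B [dev=B main=B topic=B]
After op 4 (checkout): HEAD=dev@B [dev=B main=B topic=B]
After op 5 (reset): HEAD=dev@A [dev=A main=B topic=B]
After op 6 (branch): HEAD=dev@A [dev=A main=B topic=B work=A]
After op 7 (commit): HEAD=dev@C [dev=C main=B topic=B work=A]
After op 8 (commit): HEAD=dev@D [dev=D main=B topic=B work=A]
After op 9 (reset): HEAD=dev@A [dev=A main=B topic=B work=A]
After op 10 (commit): HEAD=dev@E [dev=E main=B topic=B work=A]
After op 11 (merge): HEAD=dev@F [dev=F main=B topic=B work=A]
ancestors(work=A): ['A']
ancestors(topic=B): ['A', 'B']
common: ['A']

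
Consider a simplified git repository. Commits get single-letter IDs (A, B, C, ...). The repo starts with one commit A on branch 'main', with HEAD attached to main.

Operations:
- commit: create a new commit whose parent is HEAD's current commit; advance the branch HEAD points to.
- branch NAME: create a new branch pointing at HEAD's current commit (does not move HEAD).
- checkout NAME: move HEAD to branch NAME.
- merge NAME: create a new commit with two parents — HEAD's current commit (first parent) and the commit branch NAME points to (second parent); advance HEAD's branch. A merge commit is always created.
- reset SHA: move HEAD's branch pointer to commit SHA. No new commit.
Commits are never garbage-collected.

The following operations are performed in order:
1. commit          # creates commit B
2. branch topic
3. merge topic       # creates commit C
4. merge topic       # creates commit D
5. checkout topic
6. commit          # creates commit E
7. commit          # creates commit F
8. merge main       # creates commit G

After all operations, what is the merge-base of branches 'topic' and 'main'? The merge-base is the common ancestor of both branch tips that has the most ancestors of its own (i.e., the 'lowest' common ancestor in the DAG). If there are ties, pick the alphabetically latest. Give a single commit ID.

Answer: D

Derivation:
After op 1 (commit): HEAD=main@B [main=B]
After op 2 (branch): HEAD=main@B [main=B topic=B]
After op 3 (merge): HEAD=main@C [main=C topic=B]
After op 4 (merge): HEAD=main@D [main=D topic=B]
After op 5 (checkout): HEAD=topic@B [main=D topic=B]
After op 6 (commit): HEAD=topic@E [main=D topic=E]
After op 7 (commit): HEAD=topic@F [main=D topic=F]
After op 8 (merge): HEAD=topic@G [main=D topic=G]
ancestors(topic=G): ['A', 'B', 'C', 'D', 'E', 'F', 'G']
ancestors(main=D): ['A', 'B', 'C', 'D']
common: ['A', 'B', 'C', 'D']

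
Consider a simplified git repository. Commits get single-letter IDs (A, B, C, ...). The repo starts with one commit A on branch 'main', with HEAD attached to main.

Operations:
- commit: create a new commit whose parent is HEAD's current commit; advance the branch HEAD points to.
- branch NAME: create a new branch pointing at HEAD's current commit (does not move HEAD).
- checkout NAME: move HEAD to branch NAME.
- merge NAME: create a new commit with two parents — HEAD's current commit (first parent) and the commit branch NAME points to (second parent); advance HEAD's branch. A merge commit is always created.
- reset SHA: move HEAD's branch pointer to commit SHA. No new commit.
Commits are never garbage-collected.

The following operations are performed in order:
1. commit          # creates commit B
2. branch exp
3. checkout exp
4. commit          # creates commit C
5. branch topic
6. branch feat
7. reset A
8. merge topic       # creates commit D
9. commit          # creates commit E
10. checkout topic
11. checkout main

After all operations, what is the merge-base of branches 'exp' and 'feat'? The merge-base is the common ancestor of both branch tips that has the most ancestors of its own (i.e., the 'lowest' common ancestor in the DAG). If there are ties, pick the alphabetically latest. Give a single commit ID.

After op 1 (commit): HEAD=main@B [main=B]
After op 2 (branch): HEAD=main@B [exp=B main=B]
After op 3 (checkout): HEAD=exp@B [exp=B main=B]
After op 4 (commit): HEAD=exp@C [exp=C main=B]
After op 5 (branch): HEAD=exp@C [exp=C main=B topic=C]
After op 6 (branch): HEAD=exp@C [exp=C feat=C main=B topic=C]
After op 7 (reset): HEAD=exp@A [exp=A feat=C main=B topic=C]
After op 8 (merge): HEAD=exp@D [exp=D feat=C main=B topic=C]
After op 9 (commit): HEAD=exp@E [exp=E feat=C main=B topic=C]
After op 10 (checkout): HEAD=topic@C [exp=E feat=C main=B topic=C]
After op 11 (checkout): HEAD=main@B [exp=E feat=C main=B topic=C]
ancestors(exp=E): ['A', 'B', 'C', 'D', 'E']
ancestors(feat=C): ['A', 'B', 'C']
common: ['A', 'B', 'C']

Answer: C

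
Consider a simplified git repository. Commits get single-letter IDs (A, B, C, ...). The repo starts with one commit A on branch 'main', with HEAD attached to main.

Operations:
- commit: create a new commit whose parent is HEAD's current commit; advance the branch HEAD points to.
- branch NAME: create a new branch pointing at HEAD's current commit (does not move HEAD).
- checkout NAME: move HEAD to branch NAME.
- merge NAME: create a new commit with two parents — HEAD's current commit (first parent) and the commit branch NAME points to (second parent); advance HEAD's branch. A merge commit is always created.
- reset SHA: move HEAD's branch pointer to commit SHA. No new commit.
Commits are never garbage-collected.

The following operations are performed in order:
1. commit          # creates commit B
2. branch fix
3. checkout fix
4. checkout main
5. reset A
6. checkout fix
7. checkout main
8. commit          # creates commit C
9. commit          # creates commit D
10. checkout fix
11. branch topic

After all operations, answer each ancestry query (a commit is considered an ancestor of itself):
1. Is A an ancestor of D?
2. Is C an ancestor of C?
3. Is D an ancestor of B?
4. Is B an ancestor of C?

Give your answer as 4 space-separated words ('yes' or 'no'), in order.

Answer: yes yes no no

Derivation:
After op 1 (commit): HEAD=main@B [main=B]
After op 2 (branch): HEAD=main@B [fix=B main=B]
After op 3 (checkout): HEAD=fix@B [fix=B main=B]
After op 4 (checkout): HEAD=main@B [fix=B main=B]
After op 5 (reset): HEAD=main@A [fix=B main=A]
After op 6 (checkout): HEAD=fix@B [fix=B main=A]
After op 7 (checkout): HEAD=main@A [fix=B main=A]
After op 8 (commit): HEAD=main@C [fix=B main=C]
After op 9 (commit): HEAD=main@D [fix=B main=D]
After op 10 (checkout): HEAD=fix@B [fix=B main=D]
After op 11 (branch): HEAD=fix@B [fix=B main=D topic=B]
ancestors(D) = {A,C,D}; A in? yes
ancestors(C) = {A,C}; C in? yes
ancestors(B) = {A,B}; D in? no
ancestors(C) = {A,C}; B in? no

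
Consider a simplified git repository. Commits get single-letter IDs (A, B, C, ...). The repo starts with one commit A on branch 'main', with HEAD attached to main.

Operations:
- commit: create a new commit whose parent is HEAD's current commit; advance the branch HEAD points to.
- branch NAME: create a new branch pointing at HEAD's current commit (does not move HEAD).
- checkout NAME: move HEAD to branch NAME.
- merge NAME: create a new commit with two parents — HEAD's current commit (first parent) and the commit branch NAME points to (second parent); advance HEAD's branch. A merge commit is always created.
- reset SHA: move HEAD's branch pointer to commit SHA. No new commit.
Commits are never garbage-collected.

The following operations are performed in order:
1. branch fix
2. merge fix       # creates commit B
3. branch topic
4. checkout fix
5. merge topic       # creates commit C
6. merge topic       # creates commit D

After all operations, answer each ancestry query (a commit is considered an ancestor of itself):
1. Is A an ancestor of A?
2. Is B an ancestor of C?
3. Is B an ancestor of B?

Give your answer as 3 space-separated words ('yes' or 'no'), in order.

Answer: yes yes yes

Derivation:
After op 1 (branch): HEAD=main@A [fix=A main=A]
After op 2 (merge): HEAD=main@B [fix=A main=B]
After op 3 (branch): HEAD=main@B [fix=A main=B topic=B]
After op 4 (checkout): HEAD=fix@A [fix=A main=B topic=B]
After op 5 (merge): HEAD=fix@C [fix=C main=B topic=B]
After op 6 (merge): HEAD=fix@D [fix=D main=B topic=B]
ancestors(A) = {A}; A in? yes
ancestors(C) = {A,B,C}; B in? yes
ancestors(B) = {A,B}; B in? yes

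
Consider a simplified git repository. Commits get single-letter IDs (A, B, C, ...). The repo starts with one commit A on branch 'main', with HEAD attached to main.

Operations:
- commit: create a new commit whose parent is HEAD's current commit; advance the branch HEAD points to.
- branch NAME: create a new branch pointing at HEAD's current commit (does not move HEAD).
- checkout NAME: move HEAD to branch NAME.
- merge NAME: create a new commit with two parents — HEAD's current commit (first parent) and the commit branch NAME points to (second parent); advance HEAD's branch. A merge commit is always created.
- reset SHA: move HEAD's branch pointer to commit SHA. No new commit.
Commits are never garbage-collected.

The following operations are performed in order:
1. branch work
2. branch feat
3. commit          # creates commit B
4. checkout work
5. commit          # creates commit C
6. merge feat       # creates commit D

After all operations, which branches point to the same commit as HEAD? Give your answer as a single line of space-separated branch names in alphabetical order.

Answer: work

Derivation:
After op 1 (branch): HEAD=main@A [main=A work=A]
After op 2 (branch): HEAD=main@A [feat=A main=A work=A]
After op 3 (commit): HEAD=main@B [feat=A main=B work=A]
After op 4 (checkout): HEAD=work@A [feat=A main=B work=A]
After op 5 (commit): HEAD=work@C [feat=A main=B work=C]
After op 6 (merge): HEAD=work@D [feat=A main=B work=D]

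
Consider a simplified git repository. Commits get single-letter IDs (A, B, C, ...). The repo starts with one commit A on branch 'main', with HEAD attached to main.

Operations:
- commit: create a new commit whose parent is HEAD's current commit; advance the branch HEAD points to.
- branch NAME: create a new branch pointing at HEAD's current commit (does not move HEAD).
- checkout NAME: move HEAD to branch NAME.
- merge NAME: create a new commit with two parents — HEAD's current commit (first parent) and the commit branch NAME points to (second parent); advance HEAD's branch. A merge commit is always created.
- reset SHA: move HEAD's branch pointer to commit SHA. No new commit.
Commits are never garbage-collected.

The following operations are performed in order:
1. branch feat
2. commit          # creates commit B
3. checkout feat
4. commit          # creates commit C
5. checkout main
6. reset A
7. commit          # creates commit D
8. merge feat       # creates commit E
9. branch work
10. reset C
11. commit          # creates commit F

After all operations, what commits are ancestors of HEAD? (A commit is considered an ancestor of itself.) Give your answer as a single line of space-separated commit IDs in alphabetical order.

Answer: A C F

Derivation:
After op 1 (branch): HEAD=main@A [feat=A main=A]
After op 2 (commit): HEAD=main@B [feat=A main=B]
After op 3 (checkout): HEAD=feat@A [feat=A main=B]
After op 4 (commit): HEAD=feat@C [feat=C main=B]
After op 5 (checkout): HEAD=main@B [feat=C main=B]
After op 6 (reset): HEAD=main@A [feat=C main=A]
After op 7 (commit): HEAD=main@D [feat=C main=D]
After op 8 (merge): HEAD=main@E [feat=C main=E]
After op 9 (branch): HEAD=main@E [feat=C main=E work=E]
After op 10 (reset): HEAD=main@C [feat=C main=C work=E]
After op 11 (commit): HEAD=main@F [feat=C main=F work=E]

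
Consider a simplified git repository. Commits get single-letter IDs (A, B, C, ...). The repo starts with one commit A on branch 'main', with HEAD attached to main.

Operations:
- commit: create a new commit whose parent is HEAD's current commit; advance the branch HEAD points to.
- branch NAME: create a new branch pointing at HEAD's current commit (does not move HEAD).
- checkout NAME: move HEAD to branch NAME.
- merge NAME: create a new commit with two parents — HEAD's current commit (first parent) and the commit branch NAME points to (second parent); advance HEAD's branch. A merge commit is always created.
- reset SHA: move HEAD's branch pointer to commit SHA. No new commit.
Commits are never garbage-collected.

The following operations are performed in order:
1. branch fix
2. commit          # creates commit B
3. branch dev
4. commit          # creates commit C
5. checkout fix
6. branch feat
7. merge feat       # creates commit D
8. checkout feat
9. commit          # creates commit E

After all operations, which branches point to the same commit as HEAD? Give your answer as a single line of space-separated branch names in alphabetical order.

Answer: feat

Derivation:
After op 1 (branch): HEAD=main@A [fix=A main=A]
After op 2 (commit): HEAD=main@B [fix=A main=B]
After op 3 (branch): HEAD=main@B [dev=B fix=A main=B]
After op 4 (commit): HEAD=main@C [dev=B fix=A main=C]
After op 5 (checkout): HEAD=fix@A [dev=B fix=A main=C]
After op 6 (branch): HEAD=fix@A [dev=B feat=A fix=A main=C]
After op 7 (merge): HEAD=fix@D [dev=B feat=A fix=D main=C]
After op 8 (checkout): HEAD=feat@A [dev=B feat=A fix=D main=C]
After op 9 (commit): HEAD=feat@E [dev=B feat=E fix=D main=C]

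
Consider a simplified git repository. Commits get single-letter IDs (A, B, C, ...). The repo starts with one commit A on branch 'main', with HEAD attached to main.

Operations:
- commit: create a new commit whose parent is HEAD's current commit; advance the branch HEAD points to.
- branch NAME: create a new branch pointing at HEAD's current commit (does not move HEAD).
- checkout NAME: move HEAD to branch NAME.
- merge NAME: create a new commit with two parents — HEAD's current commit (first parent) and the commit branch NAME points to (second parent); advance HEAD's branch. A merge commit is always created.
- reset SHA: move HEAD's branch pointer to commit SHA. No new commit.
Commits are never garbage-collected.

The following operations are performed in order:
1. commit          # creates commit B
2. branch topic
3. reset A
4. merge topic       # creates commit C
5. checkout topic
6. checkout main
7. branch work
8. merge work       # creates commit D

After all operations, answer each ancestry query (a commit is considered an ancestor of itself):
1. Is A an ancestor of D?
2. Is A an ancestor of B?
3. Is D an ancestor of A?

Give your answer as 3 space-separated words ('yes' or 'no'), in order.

After op 1 (commit): HEAD=main@B [main=B]
After op 2 (branch): HEAD=main@B [main=B topic=B]
After op 3 (reset): HEAD=main@A [main=A topic=B]
After op 4 (merge): HEAD=main@C [main=C topic=B]
After op 5 (checkout): HEAD=topic@B [main=C topic=B]
After op 6 (checkout): HEAD=main@C [main=C topic=B]
After op 7 (branch): HEAD=main@C [main=C topic=B work=C]
After op 8 (merge): HEAD=main@D [main=D topic=B work=C]
ancestors(D) = {A,B,C,D}; A in? yes
ancestors(B) = {A,B}; A in? yes
ancestors(A) = {A}; D in? no

Answer: yes yes no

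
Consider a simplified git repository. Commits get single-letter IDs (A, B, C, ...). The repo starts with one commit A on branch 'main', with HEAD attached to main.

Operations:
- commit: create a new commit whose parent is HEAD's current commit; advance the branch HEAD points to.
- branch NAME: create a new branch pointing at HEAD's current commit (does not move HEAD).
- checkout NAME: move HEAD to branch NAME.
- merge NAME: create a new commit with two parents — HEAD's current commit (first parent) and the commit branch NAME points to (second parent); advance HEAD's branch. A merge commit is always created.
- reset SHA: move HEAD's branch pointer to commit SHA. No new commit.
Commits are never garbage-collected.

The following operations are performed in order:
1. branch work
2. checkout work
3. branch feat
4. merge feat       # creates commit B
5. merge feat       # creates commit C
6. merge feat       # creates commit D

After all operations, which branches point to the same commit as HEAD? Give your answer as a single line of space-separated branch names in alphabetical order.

Answer: work

Derivation:
After op 1 (branch): HEAD=main@A [main=A work=A]
After op 2 (checkout): HEAD=work@A [main=A work=A]
After op 3 (branch): HEAD=work@A [feat=A main=A work=A]
After op 4 (merge): HEAD=work@B [feat=A main=A work=B]
After op 5 (merge): HEAD=work@C [feat=A main=A work=C]
After op 6 (merge): HEAD=work@D [feat=A main=A work=D]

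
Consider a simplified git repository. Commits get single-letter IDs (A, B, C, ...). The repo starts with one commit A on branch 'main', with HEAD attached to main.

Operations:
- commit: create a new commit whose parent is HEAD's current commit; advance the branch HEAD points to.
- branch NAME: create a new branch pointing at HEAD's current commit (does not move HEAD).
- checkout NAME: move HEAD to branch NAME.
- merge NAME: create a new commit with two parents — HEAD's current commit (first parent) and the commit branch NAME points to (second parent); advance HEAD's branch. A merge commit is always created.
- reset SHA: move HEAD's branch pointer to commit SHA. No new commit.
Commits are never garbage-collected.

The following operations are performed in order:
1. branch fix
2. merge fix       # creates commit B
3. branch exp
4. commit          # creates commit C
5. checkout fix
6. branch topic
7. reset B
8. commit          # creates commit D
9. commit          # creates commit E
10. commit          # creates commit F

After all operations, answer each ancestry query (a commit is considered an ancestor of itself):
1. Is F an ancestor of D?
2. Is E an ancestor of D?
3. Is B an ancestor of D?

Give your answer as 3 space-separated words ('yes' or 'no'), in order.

Answer: no no yes

Derivation:
After op 1 (branch): HEAD=main@A [fix=A main=A]
After op 2 (merge): HEAD=main@B [fix=A main=B]
After op 3 (branch): HEAD=main@B [exp=B fix=A main=B]
After op 4 (commit): HEAD=main@C [exp=B fix=A main=C]
After op 5 (checkout): HEAD=fix@A [exp=B fix=A main=C]
After op 6 (branch): HEAD=fix@A [exp=B fix=A main=C topic=A]
After op 7 (reset): HEAD=fix@B [exp=B fix=B main=C topic=A]
After op 8 (commit): HEAD=fix@D [exp=B fix=D main=C topic=A]
After op 9 (commit): HEAD=fix@E [exp=B fix=E main=C topic=A]
After op 10 (commit): HEAD=fix@F [exp=B fix=F main=C topic=A]
ancestors(D) = {A,B,D}; F in? no
ancestors(D) = {A,B,D}; E in? no
ancestors(D) = {A,B,D}; B in? yes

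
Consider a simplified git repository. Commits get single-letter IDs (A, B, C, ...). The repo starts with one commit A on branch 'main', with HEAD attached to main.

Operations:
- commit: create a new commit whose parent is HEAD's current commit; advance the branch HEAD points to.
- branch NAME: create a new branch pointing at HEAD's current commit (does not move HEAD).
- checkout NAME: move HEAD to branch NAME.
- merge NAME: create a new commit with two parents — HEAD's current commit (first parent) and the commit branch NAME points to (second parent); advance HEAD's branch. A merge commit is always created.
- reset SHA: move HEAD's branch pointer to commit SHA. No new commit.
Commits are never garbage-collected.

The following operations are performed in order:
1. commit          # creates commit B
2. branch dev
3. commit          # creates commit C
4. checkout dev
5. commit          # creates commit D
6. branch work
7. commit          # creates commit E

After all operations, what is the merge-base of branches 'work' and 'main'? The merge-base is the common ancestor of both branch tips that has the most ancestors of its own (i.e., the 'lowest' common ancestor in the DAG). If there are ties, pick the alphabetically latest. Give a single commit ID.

Answer: B

Derivation:
After op 1 (commit): HEAD=main@B [main=B]
After op 2 (branch): HEAD=main@B [dev=B main=B]
After op 3 (commit): HEAD=main@C [dev=B main=C]
After op 4 (checkout): HEAD=dev@B [dev=B main=C]
After op 5 (commit): HEAD=dev@D [dev=D main=C]
After op 6 (branch): HEAD=dev@D [dev=D main=C work=D]
After op 7 (commit): HEAD=dev@E [dev=E main=C work=D]
ancestors(work=D): ['A', 'B', 'D']
ancestors(main=C): ['A', 'B', 'C']
common: ['A', 'B']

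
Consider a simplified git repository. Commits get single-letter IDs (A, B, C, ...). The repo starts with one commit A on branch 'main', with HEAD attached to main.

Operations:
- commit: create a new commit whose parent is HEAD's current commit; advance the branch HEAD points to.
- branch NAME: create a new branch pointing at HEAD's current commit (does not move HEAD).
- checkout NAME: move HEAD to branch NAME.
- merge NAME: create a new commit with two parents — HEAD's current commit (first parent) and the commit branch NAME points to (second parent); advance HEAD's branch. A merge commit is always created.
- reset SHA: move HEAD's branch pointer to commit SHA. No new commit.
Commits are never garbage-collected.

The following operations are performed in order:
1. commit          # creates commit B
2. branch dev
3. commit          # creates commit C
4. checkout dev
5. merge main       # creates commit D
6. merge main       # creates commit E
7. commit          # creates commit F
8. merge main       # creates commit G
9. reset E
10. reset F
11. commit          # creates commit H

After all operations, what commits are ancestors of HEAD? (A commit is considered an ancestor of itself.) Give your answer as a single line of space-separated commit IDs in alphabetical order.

After op 1 (commit): HEAD=main@B [main=B]
After op 2 (branch): HEAD=main@B [dev=B main=B]
After op 3 (commit): HEAD=main@C [dev=B main=C]
After op 4 (checkout): HEAD=dev@B [dev=B main=C]
After op 5 (merge): HEAD=dev@D [dev=D main=C]
After op 6 (merge): HEAD=dev@E [dev=E main=C]
After op 7 (commit): HEAD=dev@F [dev=F main=C]
After op 8 (merge): HEAD=dev@G [dev=G main=C]
After op 9 (reset): HEAD=dev@E [dev=E main=C]
After op 10 (reset): HEAD=dev@F [dev=F main=C]
After op 11 (commit): HEAD=dev@H [dev=H main=C]

Answer: A B C D E F H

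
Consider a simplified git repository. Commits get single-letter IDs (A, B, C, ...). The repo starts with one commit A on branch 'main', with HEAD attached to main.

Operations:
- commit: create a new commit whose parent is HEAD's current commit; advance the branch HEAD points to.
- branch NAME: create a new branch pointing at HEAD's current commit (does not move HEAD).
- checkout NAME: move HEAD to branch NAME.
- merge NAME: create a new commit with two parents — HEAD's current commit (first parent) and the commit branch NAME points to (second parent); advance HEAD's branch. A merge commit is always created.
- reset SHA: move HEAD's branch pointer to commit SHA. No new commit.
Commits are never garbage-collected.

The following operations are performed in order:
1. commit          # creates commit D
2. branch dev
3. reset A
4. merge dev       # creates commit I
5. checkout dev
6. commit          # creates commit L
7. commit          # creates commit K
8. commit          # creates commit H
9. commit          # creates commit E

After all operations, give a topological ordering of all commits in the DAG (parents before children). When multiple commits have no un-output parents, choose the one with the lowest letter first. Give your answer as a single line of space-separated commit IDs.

After op 1 (commit): HEAD=main@D [main=D]
After op 2 (branch): HEAD=main@D [dev=D main=D]
After op 3 (reset): HEAD=main@A [dev=D main=A]
After op 4 (merge): HEAD=main@I [dev=D main=I]
After op 5 (checkout): HEAD=dev@D [dev=D main=I]
After op 6 (commit): HEAD=dev@L [dev=L main=I]
After op 7 (commit): HEAD=dev@K [dev=K main=I]
After op 8 (commit): HEAD=dev@H [dev=H main=I]
After op 9 (commit): HEAD=dev@E [dev=E main=I]
commit A: parents=[]
commit D: parents=['A']
commit E: parents=['H']
commit H: parents=['K']
commit I: parents=['A', 'D']
commit K: parents=['L']
commit L: parents=['D']

Answer: A D I L K H E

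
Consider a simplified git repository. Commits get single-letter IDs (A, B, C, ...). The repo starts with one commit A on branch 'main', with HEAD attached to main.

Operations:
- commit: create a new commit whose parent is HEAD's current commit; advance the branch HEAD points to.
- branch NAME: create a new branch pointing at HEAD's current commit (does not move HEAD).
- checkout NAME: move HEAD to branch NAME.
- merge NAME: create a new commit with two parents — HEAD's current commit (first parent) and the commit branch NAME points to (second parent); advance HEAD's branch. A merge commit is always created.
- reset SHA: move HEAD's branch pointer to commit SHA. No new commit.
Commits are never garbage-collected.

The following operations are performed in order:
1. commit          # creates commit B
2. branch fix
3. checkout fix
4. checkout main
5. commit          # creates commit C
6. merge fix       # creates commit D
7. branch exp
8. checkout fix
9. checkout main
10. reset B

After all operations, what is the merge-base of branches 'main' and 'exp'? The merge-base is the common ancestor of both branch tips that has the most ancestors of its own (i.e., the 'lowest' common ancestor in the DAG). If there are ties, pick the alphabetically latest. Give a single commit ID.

After op 1 (commit): HEAD=main@B [main=B]
After op 2 (branch): HEAD=main@B [fix=B main=B]
After op 3 (checkout): HEAD=fix@B [fix=B main=B]
After op 4 (checkout): HEAD=main@B [fix=B main=B]
After op 5 (commit): HEAD=main@C [fix=B main=C]
After op 6 (merge): HEAD=main@D [fix=B main=D]
After op 7 (branch): HEAD=main@D [exp=D fix=B main=D]
After op 8 (checkout): HEAD=fix@B [exp=D fix=B main=D]
After op 9 (checkout): HEAD=main@D [exp=D fix=B main=D]
After op 10 (reset): HEAD=main@B [exp=D fix=B main=B]
ancestors(main=B): ['A', 'B']
ancestors(exp=D): ['A', 'B', 'C', 'D']
common: ['A', 'B']

Answer: B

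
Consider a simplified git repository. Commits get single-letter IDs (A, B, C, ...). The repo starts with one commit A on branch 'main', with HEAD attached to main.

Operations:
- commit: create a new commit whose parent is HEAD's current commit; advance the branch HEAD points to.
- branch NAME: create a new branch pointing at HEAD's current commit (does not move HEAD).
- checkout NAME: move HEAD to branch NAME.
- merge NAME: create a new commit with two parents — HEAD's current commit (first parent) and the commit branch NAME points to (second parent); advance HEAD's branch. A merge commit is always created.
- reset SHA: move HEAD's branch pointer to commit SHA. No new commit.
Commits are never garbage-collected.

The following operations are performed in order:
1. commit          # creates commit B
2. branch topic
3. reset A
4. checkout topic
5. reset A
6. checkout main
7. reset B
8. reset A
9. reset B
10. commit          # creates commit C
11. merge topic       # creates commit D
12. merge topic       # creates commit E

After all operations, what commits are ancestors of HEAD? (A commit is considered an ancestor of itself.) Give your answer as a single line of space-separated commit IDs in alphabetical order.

After op 1 (commit): HEAD=main@B [main=B]
After op 2 (branch): HEAD=main@B [main=B topic=B]
After op 3 (reset): HEAD=main@A [main=A topic=B]
After op 4 (checkout): HEAD=topic@B [main=A topic=B]
After op 5 (reset): HEAD=topic@A [main=A topic=A]
After op 6 (checkout): HEAD=main@A [main=A topic=A]
After op 7 (reset): HEAD=main@B [main=B topic=A]
After op 8 (reset): HEAD=main@A [main=A topic=A]
After op 9 (reset): HEAD=main@B [main=B topic=A]
After op 10 (commit): HEAD=main@C [main=C topic=A]
After op 11 (merge): HEAD=main@D [main=D topic=A]
After op 12 (merge): HEAD=main@E [main=E topic=A]

Answer: A B C D E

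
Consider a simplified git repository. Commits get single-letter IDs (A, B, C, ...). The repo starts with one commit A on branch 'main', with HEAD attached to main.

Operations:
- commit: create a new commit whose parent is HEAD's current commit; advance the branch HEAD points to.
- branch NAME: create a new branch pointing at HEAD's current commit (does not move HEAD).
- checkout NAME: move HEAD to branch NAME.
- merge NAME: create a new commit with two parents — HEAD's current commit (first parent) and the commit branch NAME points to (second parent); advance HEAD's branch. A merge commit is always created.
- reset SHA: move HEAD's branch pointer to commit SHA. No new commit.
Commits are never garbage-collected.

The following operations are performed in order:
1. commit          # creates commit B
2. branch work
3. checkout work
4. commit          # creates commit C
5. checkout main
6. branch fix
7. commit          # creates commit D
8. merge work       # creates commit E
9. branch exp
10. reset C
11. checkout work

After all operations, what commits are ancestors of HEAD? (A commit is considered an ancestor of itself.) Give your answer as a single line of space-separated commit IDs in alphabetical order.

After op 1 (commit): HEAD=main@B [main=B]
After op 2 (branch): HEAD=main@B [main=B work=B]
After op 3 (checkout): HEAD=work@B [main=B work=B]
After op 4 (commit): HEAD=work@C [main=B work=C]
After op 5 (checkout): HEAD=main@B [main=B work=C]
After op 6 (branch): HEAD=main@B [fix=B main=B work=C]
After op 7 (commit): HEAD=main@D [fix=B main=D work=C]
After op 8 (merge): HEAD=main@E [fix=B main=E work=C]
After op 9 (branch): HEAD=main@E [exp=E fix=B main=E work=C]
After op 10 (reset): HEAD=main@C [exp=E fix=B main=C work=C]
After op 11 (checkout): HEAD=work@C [exp=E fix=B main=C work=C]

Answer: A B C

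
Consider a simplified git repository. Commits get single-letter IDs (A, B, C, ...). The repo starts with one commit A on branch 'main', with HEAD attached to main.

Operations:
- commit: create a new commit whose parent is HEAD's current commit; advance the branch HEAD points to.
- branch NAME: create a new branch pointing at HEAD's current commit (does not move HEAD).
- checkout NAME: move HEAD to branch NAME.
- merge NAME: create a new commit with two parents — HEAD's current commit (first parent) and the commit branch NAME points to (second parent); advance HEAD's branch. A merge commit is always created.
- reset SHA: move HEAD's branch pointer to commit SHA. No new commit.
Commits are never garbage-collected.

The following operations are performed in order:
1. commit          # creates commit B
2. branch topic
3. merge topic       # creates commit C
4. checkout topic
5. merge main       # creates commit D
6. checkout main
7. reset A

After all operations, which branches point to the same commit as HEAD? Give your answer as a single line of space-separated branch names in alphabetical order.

Answer: main

Derivation:
After op 1 (commit): HEAD=main@B [main=B]
After op 2 (branch): HEAD=main@B [main=B topic=B]
After op 3 (merge): HEAD=main@C [main=C topic=B]
After op 4 (checkout): HEAD=topic@B [main=C topic=B]
After op 5 (merge): HEAD=topic@D [main=C topic=D]
After op 6 (checkout): HEAD=main@C [main=C topic=D]
After op 7 (reset): HEAD=main@A [main=A topic=D]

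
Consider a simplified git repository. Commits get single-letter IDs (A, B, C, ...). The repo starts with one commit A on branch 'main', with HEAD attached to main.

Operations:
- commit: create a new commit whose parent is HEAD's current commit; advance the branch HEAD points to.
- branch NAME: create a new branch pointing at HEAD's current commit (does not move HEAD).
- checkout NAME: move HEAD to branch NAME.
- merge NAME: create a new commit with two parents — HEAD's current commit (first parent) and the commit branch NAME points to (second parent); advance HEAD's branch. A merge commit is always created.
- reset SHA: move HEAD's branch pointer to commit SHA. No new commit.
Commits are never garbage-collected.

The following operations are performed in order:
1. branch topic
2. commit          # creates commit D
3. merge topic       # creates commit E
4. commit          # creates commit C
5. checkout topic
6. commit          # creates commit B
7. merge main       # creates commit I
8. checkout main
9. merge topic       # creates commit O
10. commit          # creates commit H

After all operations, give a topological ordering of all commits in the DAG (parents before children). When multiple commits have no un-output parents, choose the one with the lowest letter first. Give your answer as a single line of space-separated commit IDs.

Answer: A B D E C I O H

Derivation:
After op 1 (branch): HEAD=main@A [main=A topic=A]
After op 2 (commit): HEAD=main@D [main=D topic=A]
After op 3 (merge): HEAD=main@E [main=E topic=A]
After op 4 (commit): HEAD=main@C [main=C topic=A]
After op 5 (checkout): HEAD=topic@A [main=C topic=A]
After op 6 (commit): HEAD=topic@B [main=C topic=B]
After op 7 (merge): HEAD=topic@I [main=C topic=I]
After op 8 (checkout): HEAD=main@C [main=C topic=I]
After op 9 (merge): HEAD=main@O [main=O topic=I]
After op 10 (commit): HEAD=main@H [main=H topic=I]
commit A: parents=[]
commit B: parents=['A']
commit C: parents=['E']
commit D: parents=['A']
commit E: parents=['D', 'A']
commit H: parents=['O']
commit I: parents=['B', 'C']
commit O: parents=['C', 'I']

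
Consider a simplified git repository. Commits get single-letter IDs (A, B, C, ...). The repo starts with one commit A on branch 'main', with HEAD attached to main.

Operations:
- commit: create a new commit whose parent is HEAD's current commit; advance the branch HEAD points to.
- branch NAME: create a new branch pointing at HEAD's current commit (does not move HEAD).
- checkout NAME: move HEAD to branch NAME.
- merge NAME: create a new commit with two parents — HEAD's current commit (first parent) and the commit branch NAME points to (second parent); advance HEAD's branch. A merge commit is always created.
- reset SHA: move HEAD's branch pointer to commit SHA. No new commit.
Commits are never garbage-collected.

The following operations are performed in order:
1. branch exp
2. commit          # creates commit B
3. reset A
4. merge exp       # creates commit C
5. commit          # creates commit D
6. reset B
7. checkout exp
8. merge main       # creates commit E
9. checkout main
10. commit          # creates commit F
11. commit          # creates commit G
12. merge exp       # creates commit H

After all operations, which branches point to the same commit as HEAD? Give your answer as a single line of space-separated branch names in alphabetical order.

Answer: main

Derivation:
After op 1 (branch): HEAD=main@A [exp=A main=A]
After op 2 (commit): HEAD=main@B [exp=A main=B]
After op 3 (reset): HEAD=main@A [exp=A main=A]
After op 4 (merge): HEAD=main@C [exp=A main=C]
After op 5 (commit): HEAD=main@D [exp=A main=D]
After op 6 (reset): HEAD=main@B [exp=A main=B]
After op 7 (checkout): HEAD=exp@A [exp=A main=B]
After op 8 (merge): HEAD=exp@E [exp=E main=B]
After op 9 (checkout): HEAD=main@B [exp=E main=B]
After op 10 (commit): HEAD=main@F [exp=E main=F]
After op 11 (commit): HEAD=main@G [exp=E main=G]
After op 12 (merge): HEAD=main@H [exp=E main=H]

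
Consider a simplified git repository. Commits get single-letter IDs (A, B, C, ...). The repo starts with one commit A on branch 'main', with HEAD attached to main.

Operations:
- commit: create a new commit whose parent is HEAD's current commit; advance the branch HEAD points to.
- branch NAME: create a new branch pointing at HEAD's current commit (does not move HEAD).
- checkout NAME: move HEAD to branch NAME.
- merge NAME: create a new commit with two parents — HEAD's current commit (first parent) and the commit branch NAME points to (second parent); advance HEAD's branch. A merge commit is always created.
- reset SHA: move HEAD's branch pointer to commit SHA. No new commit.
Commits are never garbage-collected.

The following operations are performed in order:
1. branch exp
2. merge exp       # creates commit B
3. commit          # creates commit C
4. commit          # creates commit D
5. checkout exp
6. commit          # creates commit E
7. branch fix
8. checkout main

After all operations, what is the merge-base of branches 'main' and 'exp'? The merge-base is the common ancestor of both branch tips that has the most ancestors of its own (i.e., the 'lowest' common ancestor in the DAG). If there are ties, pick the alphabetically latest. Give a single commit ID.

After op 1 (branch): HEAD=main@A [exp=A main=A]
After op 2 (merge): HEAD=main@B [exp=A main=B]
After op 3 (commit): HEAD=main@C [exp=A main=C]
After op 4 (commit): HEAD=main@D [exp=A main=D]
After op 5 (checkout): HEAD=exp@A [exp=A main=D]
After op 6 (commit): HEAD=exp@E [exp=E main=D]
After op 7 (branch): HEAD=exp@E [exp=E fix=E main=D]
After op 8 (checkout): HEAD=main@D [exp=E fix=E main=D]
ancestors(main=D): ['A', 'B', 'C', 'D']
ancestors(exp=E): ['A', 'E']
common: ['A']

Answer: A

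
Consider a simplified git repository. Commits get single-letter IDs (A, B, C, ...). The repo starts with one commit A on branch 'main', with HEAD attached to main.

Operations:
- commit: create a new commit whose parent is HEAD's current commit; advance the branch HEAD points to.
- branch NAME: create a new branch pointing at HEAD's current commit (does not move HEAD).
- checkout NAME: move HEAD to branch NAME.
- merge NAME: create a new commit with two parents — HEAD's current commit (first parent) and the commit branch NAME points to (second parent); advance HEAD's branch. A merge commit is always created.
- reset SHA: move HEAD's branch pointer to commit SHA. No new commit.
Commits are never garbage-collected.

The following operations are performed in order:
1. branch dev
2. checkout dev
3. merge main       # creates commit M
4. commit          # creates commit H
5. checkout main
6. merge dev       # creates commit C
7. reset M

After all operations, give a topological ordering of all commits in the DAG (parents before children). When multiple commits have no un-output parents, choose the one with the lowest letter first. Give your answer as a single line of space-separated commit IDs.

After op 1 (branch): HEAD=main@A [dev=A main=A]
After op 2 (checkout): HEAD=dev@A [dev=A main=A]
After op 3 (merge): HEAD=dev@M [dev=M main=A]
After op 4 (commit): HEAD=dev@H [dev=H main=A]
After op 5 (checkout): HEAD=main@A [dev=H main=A]
After op 6 (merge): HEAD=main@C [dev=H main=C]
After op 7 (reset): HEAD=main@M [dev=H main=M]
commit A: parents=[]
commit C: parents=['A', 'H']
commit H: parents=['M']
commit M: parents=['A', 'A']

Answer: A M H C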